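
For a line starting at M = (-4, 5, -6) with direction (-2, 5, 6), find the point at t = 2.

P(t) = M + t·d
  = (-4 + (-2)·2, 5 + 5·2, -6 + 6·2)
  = (-4 - 4, 5 + 10, -6 + 12)
  = (-8, 15, 6)

(-8, 15, 6)


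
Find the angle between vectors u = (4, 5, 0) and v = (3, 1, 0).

u·v = 4·3 + 5·1 + 0·0 = 12 + 5 + 0 = 17
|u| = √(4² + 5² + 0²) = √41 ≈ 6.403
|v| = √(3² + 1² + 0²) = √10 ≈ 3.162
cos θ = (u·v)/(|u||v|) = 17/(6.403·3.162) ≈ 0.8396
θ = arccos(0.8396) ≈ 32.91°

32.91°


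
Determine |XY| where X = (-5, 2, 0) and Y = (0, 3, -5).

d = √[(x₂-x₁)² + (y₂-y₁)² + (z₂-z₁)²]
  = √[5² + 1² + (-5)²]
  = √[25 + 1 + 25]
  = √51
  ≈ 7.141

7.141


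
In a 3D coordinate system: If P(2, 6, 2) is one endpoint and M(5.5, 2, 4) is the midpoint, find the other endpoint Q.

Q = 2M - P
  = (2·5.5 - 2, 2·2 - 6, 2·4 - 2)
  = (11 - 2, 4 - 6, 8 - 2)
  = (9, -2, 6)

(9, -2, 6)


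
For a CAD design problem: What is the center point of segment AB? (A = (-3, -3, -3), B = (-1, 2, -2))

M = ((x₁+x₂)/2, (y₁+y₂)/2, (z₁+z₂)/2)
  = ((-3 - 1)/2, (-3 + 2)/2, (-3 - 2)/2)
  = (-4/2, -1/2, -5/2)
  = (-2, -0.5, -2.5)

(-2, -0.5, -2.5)


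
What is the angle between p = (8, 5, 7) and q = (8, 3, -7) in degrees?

p·q = 8·8 + 5·3 + 7·(-7) = 64 + 15 - 49 = 30
|p| = √(8² + 5² + 7²) = √138 ≈ 11.75
|q| = √(8² + 3² + (-7)²) = √122 ≈ 11.05
cos θ = (p·q)/(|p||q|) = 30/(11.75·11.05) ≈ 0.2312
θ = arccos(0.2312) ≈ 76.63°

76.63°


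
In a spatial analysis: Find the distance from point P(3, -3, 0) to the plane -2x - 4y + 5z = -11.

distance = |a·x₀ + b·y₀ + c·z₀ - d| / √(a² + b² + c²)
  = |(-2)·3 + (-4)·(-3) + 5·0 - (-11)| / √((-2)² + (-4)² + 5²)
  = |-6 + 12 + 0 + 11| / √(4 + 16 + 25)
  = |17| / √45
  = 17 / 6.708
  ≈ 2.534

2.534


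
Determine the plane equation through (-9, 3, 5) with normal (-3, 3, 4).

The plane through P with normal n = (a, b, c) satisfies n·(r - P) = 0,
i.e. ax + by + cz = a·x₀ + b·y₀ + c·z₀.
d = (-3)·(-9) + 3·3 + 4·5
  = 27 + 9 + 20
  = 56
Equation: -3x + 3y + 4z = 56

-3x + 3y + 4z = 56


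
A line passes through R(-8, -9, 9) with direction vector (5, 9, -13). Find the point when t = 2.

P(t) = R + t·d
  = (-8 + 5·2, -9 + 9·2, 9 + (-13)·2)
  = (-8 + 10, -9 + 18, 9 - 26)
  = (2, 9, -17)

(2, 9, -17)


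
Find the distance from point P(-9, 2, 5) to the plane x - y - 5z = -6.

distance = |a·x₀ + b·y₀ + c·z₀ - d| / √(a² + b² + c²)
  = |1·(-9) + (-1)·2 + (-5)·5 - (-6)| / √(1² + (-1)² + (-5)²)
  = |-9 - 2 - 25 + 6| / √(1 + 1 + 25)
  = |-30| / √27
  = 30 / 5.196
  ≈ 5.774

5.774


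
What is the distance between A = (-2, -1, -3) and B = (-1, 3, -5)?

d = √[(x₂-x₁)² + (y₂-y₁)² + (z₂-z₁)²]
  = √[1² + 4² + (-2)²]
  = √[1 + 16 + 4]
  = √21
  ≈ 4.583

4.583


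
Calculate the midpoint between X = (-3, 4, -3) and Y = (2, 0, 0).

M = ((x₁+x₂)/2, (y₁+y₂)/2, (z₁+z₂)/2)
  = ((-3 + 2)/2, (4 + 0)/2, (-3 + 0)/2)
  = (-1/2, 4/2, -3/2)
  = (-0.5, 2, -1.5)

(-0.5, 2, -1.5)


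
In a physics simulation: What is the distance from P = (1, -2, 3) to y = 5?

distance = |a·x₀ + b·y₀ + c·z₀ - d| / √(a² + b² + c²)
  = |0·1 + 1·(-2) + 0·3 - 5| / √(0² + 1² + 0²)
  = |0 - 2 + 0 - 5| / √(0 + 1 + 0)
  = |-7| / √1
  = 7 / 1
  ≈ 7

7


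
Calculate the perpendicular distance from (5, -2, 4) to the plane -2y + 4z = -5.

distance = |a·x₀ + b·y₀ + c·z₀ - d| / √(a² + b² + c²)
  = |0·5 + (-2)·(-2) + 4·4 - (-5)| / √(0² + (-2)² + 4²)
  = |0 + 4 + 16 + 5| / √(0 + 4 + 16)
  = |25| / √20
  = 25 / 4.472
  ≈ 5.59

5.59


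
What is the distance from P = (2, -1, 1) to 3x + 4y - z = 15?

distance = |a·x₀ + b·y₀ + c·z₀ - d| / √(a² + b² + c²)
  = |3·2 + 4·(-1) + (-1)·1 - 15| / √(3² + 4² + (-1)²)
  = |6 - 4 - 1 - 15| / √(9 + 16 + 1)
  = |-14| / √26
  = 14 / 5.099
  ≈ 2.746

2.746


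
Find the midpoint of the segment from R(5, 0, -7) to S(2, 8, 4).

M = ((x₁+x₂)/2, (y₁+y₂)/2, (z₁+z₂)/2)
  = ((5 + 2)/2, (0 + 8)/2, (-7 + 4)/2)
  = (7/2, 8/2, -3/2)
  = (3.5, 4, -1.5)

(3.5, 4, -1.5)


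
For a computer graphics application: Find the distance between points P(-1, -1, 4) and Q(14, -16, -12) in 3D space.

d = √[(x₂-x₁)² + (y₂-y₁)² + (z₂-z₁)²]
  = √[15² + (-15)² + (-16)²]
  = √[225 + 225 + 256]
  = √706
  ≈ 26.57

26.57


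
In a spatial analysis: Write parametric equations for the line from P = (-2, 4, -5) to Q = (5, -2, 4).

Direction vector d = Q - P = (5 + 2, -2 - 4, 4 + 5) = (7, -6, 9)
Parametric form r = P + t·d:
x = -2 + 7t, y = 4 - 6t, z = -5 + 9t

x = -2 + 7t, y = 4 - 6t, z = -5 + 9t


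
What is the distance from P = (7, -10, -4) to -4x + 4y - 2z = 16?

distance = |a·x₀ + b·y₀ + c·z₀ - d| / √(a² + b² + c²)
  = |(-4)·7 + 4·(-10) + (-2)·(-4) - 16| / √((-4)² + 4² + (-2)²)
  = |-28 - 40 + 8 - 16| / √(16 + 16 + 4)
  = |-76| / √36
  = 76 / 6
  ≈ 12.67

12.67


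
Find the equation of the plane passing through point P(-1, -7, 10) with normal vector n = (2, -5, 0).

The plane through P with normal n = (a, b, c) satisfies n·(r - P) = 0,
i.e. ax + by + cz = a·x₀ + b·y₀ + c·z₀.
d = 2·(-1) + (-5)·(-7) + 0·10
  = -2 + 35 + 0
  = 33
Equation: 2x - 5y = 33

2x - 5y = 33


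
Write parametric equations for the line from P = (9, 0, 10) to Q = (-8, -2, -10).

Direction vector d = Q - P = (-8 - 9, -2 + 0, -10 - 10) = (-17, -2, -20)
Parametric form r = P + t·d:
x = 9 - 17t, y = 0 - 2t, z = 10 - 20t

x = 9 - 17t, y = 0 - 2t, z = 10 - 20t


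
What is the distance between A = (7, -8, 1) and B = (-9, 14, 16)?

d = √[(x₂-x₁)² + (y₂-y₁)² + (z₂-z₁)²]
  = √[(-16)² + 22² + 15²]
  = √[256 + 484 + 225]
  = √965
  ≈ 31.06

31.06


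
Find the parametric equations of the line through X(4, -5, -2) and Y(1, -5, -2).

Direction vector d = Y - X = (1 - 4, -5 + 5, -2 + 2) = (-3, 0, 0)
Parametric form r = X + t·d:
x = 4 - 3t, y = -5, z = -2

x = 4 - 3t, y = -5, z = -2


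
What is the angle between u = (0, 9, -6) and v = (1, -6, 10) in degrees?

u·v = 0·1 + 9·(-6) + (-6)·10 = 0 - 54 - 60 = -114
|u| = √(0² + 9² + (-6)²) = √117 ≈ 10.82
|v| = √(1² + (-6)² + 10²) = √137 ≈ 11.7
cos θ = (u·v)/(|u||v|) = -114/(10.82·11.7) ≈ -0.9004
θ = arccos(-0.9004) ≈ 154.2°

154.2°


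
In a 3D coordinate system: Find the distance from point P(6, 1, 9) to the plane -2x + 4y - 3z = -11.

distance = |a·x₀ + b·y₀ + c·z₀ - d| / √(a² + b² + c²)
  = |(-2)·6 + 4·1 + (-3)·9 - (-11)| / √((-2)² + 4² + (-3)²)
  = |-12 + 4 - 27 + 11| / √(4 + 16 + 9)
  = |-24| / √29
  = 24 / 5.385
  ≈ 4.457

4.457


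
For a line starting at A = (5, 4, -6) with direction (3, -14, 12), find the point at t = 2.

P(t) = A + t·d
  = (5 + 3·2, 4 + (-14)·2, -6 + 12·2)
  = (5 + 6, 4 - 28, -6 + 24)
  = (11, -24, 18)

(11, -24, 18)


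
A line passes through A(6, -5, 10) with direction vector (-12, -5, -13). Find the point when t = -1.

P(t) = A + t·d
  = (6 + (-12)·(-1), -5 + (-5)·(-1), 10 + (-13)·(-1))
  = (6 + 12, -5 + 5, 10 + 13)
  = (18, 0, 23)

(18, 0, 23)


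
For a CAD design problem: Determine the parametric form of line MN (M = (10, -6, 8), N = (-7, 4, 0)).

Direction vector d = N - M = (-7 - 10, 4 + 6, 0 - 8) = (-17, 10, -8)
Parametric form r = M + t·d:
x = 10 - 17t, y = -6 + 10t, z = 8 - 8t

x = 10 - 17t, y = -6 + 10t, z = 8 - 8t


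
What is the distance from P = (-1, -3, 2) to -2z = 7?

distance = |a·x₀ + b·y₀ + c·z₀ - d| / √(a² + b² + c²)
  = |0·(-1) + 0·(-3) + (-2)·2 - 7| / √(0² + 0² + (-2)²)
  = |0 + 0 - 4 - 7| / √(0 + 0 + 4)
  = |-11| / √4
  = 11 / 2
  ≈ 5.5

5.5


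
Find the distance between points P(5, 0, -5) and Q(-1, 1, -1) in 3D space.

d = √[(x₂-x₁)² + (y₂-y₁)² + (z₂-z₁)²]
  = √[(-6)² + 1² + 4²]
  = √[36 + 1 + 16]
  = √53
  ≈ 7.28

7.28


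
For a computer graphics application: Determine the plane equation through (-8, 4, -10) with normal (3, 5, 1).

The plane through P with normal n = (a, b, c) satisfies n·(r - P) = 0,
i.e. ax + by + cz = a·x₀ + b·y₀ + c·z₀.
d = 3·(-8) + 5·4 + 1·(-10)
  = -24 + 20 - 10
  = -14
Equation: 3x + 5y + z = -14

3x + 5y + z = -14


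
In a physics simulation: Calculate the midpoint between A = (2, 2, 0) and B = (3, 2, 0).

M = ((x₁+x₂)/2, (y₁+y₂)/2, (z₁+z₂)/2)
  = ((2 + 3)/2, (2 + 2)/2, (0 + 0)/2)
  = (5/2, 4/2, 0/2)
  = (2.5, 2, 0)

(2.5, 2, 0)


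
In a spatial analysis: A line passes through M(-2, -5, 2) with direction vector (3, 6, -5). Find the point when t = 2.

P(t) = M + t·d
  = (-2 + 3·2, -5 + 6·2, 2 + (-5)·2)
  = (-2 + 6, -5 + 12, 2 - 10)
  = (4, 7, -8)

(4, 7, -8)


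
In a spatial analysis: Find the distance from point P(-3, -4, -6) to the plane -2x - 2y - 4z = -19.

distance = |a·x₀ + b·y₀ + c·z₀ - d| / √(a² + b² + c²)
  = |(-2)·(-3) + (-2)·(-4) + (-4)·(-6) - (-19)| / √((-2)² + (-2)² + (-4)²)
  = |6 + 8 + 24 + 19| / √(4 + 4 + 16)
  = |57| / √24
  = 57 / 4.899
  ≈ 11.64

11.64


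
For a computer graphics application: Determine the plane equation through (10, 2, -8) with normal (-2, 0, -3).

The plane through P with normal n = (a, b, c) satisfies n·(r - P) = 0,
i.e. ax + by + cz = a·x₀ + b·y₀ + c·z₀.
d = (-2)·10 + 0·2 + (-3)·(-8)
  = -20 + 0 + 24
  = 4
Equation: -2x - 3z = 4

-2x - 3z = 4


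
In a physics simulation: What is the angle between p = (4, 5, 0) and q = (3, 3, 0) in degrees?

p·q = 4·3 + 5·3 + 0·0 = 12 + 15 + 0 = 27
|p| = √(4² + 5² + 0²) = √41 ≈ 6.403
|q| = √(3² + 3² + 0²) = √18 ≈ 4.243
cos θ = (p·q)/(|p||q|) = 27/(6.403·4.243) ≈ 0.9939
θ = arccos(0.9939) ≈ 6.34°

6.34°


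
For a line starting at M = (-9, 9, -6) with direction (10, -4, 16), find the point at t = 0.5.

P(t) = M + t·d
  = (-9 + 10·0.5, 9 + (-4)·0.5, -6 + 16·0.5)
  = (-9 + 5, 9 - 2, -6 + 8)
  = (-4, 7, 2)

(-4, 7, 2)


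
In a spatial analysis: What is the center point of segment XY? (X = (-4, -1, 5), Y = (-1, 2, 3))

M = ((x₁+x₂)/2, (y₁+y₂)/2, (z₁+z₂)/2)
  = ((-4 - 1)/2, (-1 + 2)/2, (5 + 3)/2)
  = (-5/2, 1/2, 8/2)
  = (-2.5, 0.5, 4)

(-2.5, 0.5, 4)


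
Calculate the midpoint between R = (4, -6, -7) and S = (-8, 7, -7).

M = ((x₁+x₂)/2, (y₁+y₂)/2, (z₁+z₂)/2)
  = ((4 - 8)/2, (-6 + 7)/2, (-7 - 7)/2)
  = (-4/2, 1/2, -14/2)
  = (-2, 0.5, -7)

(-2, 0.5, -7)


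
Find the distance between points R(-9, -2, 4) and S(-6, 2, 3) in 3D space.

d = √[(x₂-x₁)² + (y₂-y₁)² + (z₂-z₁)²]
  = √[3² + 4² + (-1)²]
  = √[9 + 16 + 1]
  = √26
  ≈ 5.099

5.099


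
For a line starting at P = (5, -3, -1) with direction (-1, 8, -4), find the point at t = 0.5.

P(t) = P + t·d
  = (5 + (-1)·0.5, -3 + 8·0.5, -1 + (-4)·0.5)
  = (5 - 0.5, -3 + 4, -1 - 2)
  = (4.5, 1, -3)

(4.5, 1, -3)


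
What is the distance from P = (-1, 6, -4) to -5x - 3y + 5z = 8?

distance = |a·x₀ + b·y₀ + c·z₀ - d| / √(a² + b² + c²)
  = |(-5)·(-1) + (-3)·6 + 5·(-4) - 8| / √((-5)² + (-3)² + 5²)
  = |5 - 18 - 20 - 8| / √(25 + 9 + 25)
  = |-41| / √59
  = 41 / 7.681
  ≈ 5.338

5.338


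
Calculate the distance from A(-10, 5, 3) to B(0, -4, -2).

d = √[(x₂-x₁)² + (y₂-y₁)² + (z₂-z₁)²]
  = √[10² + (-9)² + (-5)²]
  = √[100 + 81 + 25]
  = √206
  ≈ 14.35

14.35


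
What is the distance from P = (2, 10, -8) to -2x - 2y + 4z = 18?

distance = |a·x₀ + b·y₀ + c·z₀ - d| / √(a² + b² + c²)
  = |(-2)·2 + (-2)·10 + 4·(-8) - 18| / √((-2)² + (-2)² + 4²)
  = |-4 - 20 - 32 - 18| / √(4 + 4 + 16)
  = |-74| / √24
  = 74 / 4.899
  ≈ 15.11

15.11


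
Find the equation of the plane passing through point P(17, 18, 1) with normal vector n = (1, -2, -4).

The plane through P with normal n = (a, b, c) satisfies n·(r - P) = 0,
i.e. ax + by + cz = a·x₀ + b·y₀ + c·z₀.
d = 1·17 + (-2)·18 + (-4)·1
  = 17 - 36 - 4
  = -23
Equation: x - 2y - 4z = -23

x - 2y - 4z = -23


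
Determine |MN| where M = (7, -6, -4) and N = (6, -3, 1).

d = √[(x₂-x₁)² + (y₂-y₁)² + (z₂-z₁)²]
  = √[(-1)² + 3² + 5²]
  = √[1 + 9 + 25]
  = √35
  ≈ 5.916

5.916


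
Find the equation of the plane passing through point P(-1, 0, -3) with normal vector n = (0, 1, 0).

The plane through P with normal n = (a, b, c) satisfies n·(r - P) = 0,
i.e. ax + by + cz = a·x₀ + b·y₀ + c·z₀.
d = 0·(-1) + 1·0 + 0·(-3)
  = 0 + 0 + 0
  = 0
Equation: y = 0

y = 0


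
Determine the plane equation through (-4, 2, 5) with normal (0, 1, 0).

The plane through P with normal n = (a, b, c) satisfies n·(r - P) = 0,
i.e. ax + by + cz = a·x₀ + b·y₀ + c·z₀.
d = 0·(-4) + 1·2 + 0·5
  = 0 + 2 + 0
  = 2
Equation: y = 2

y = 2


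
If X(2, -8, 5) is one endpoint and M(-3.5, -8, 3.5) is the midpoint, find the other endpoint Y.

Y = 2M - X
  = (2·(-3.5) - 2, 2·(-8) - (-8), 2·3.5 - 5)
  = (-7 - 2, -16 + 8, 7 - 5)
  = (-9, -8, 2)

(-9, -8, 2)


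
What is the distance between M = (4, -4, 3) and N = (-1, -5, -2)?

d = √[(x₂-x₁)² + (y₂-y₁)² + (z₂-z₁)²]
  = √[(-5)² + (-1)² + (-5)²]
  = √[25 + 1 + 25]
  = √51
  ≈ 7.141

7.141


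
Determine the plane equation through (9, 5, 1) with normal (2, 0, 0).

The plane through P with normal n = (a, b, c) satisfies n·(r - P) = 0,
i.e. ax + by + cz = a·x₀ + b·y₀ + c·z₀.
d = 2·9 + 0·5 + 0·1
  = 18 + 0 + 0
  = 18
Equation: 2x = 18

2x = 18


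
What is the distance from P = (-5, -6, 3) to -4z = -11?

distance = |a·x₀ + b·y₀ + c·z₀ - d| / √(a² + b² + c²)
  = |0·(-5) + 0·(-6) + (-4)·3 - (-11)| / √(0² + 0² + (-4)²)
  = |0 + 0 - 12 + 11| / √(0 + 0 + 16)
  = |-1| / √16
  = 1 / 4
  ≈ 0.25

0.25


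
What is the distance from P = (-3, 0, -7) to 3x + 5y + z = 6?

distance = |a·x₀ + b·y₀ + c·z₀ - d| / √(a² + b² + c²)
  = |3·(-3) + 5·0 + 1·(-7) - 6| / √(3² + 5² + 1²)
  = |-9 + 0 - 7 - 6| / √(9 + 25 + 1)
  = |-22| / √35
  = 22 / 5.916
  ≈ 3.719

3.719


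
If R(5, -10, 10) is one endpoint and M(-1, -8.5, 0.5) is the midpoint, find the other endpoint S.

S = 2M - R
  = (2·(-1) - 5, 2·(-8.5) - (-10), 2·0.5 - 10)
  = (-2 - 5, -17 + 10, 1 - 10)
  = (-7, -7, -9)

(-7, -7, -9)


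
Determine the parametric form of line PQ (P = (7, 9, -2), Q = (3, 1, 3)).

Direction vector d = Q - P = (3 - 7, 1 - 9, 3 + 2) = (-4, -8, 5)
Parametric form r = P + t·d:
x = 7 - 4t, y = 9 - 8t, z = -2 + 5t

x = 7 - 4t, y = 9 - 8t, z = -2 + 5t


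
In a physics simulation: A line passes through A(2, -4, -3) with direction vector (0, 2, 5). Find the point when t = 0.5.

P(t) = A + t·d
  = (2 + 0·0.5, -4 + 2·0.5, -3 + 5·0.5)
  = (2 + 0, -4 + 1, -3 + 2.5)
  = (2, -3, -0.5)

(2, -3, -0.5)


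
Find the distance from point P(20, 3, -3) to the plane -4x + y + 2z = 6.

distance = |a·x₀ + b·y₀ + c·z₀ - d| / √(a² + b² + c²)
  = |(-4)·20 + 1·3 + 2·(-3) - 6| / √((-4)² + 1² + 2²)
  = |-80 + 3 - 6 - 6| / √(16 + 1 + 4)
  = |-89| / √21
  = 89 / 4.583
  ≈ 19.42

19.42


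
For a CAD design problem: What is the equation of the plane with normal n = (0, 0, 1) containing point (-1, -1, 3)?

The plane through P with normal n = (a, b, c) satisfies n·(r - P) = 0,
i.e. ax + by + cz = a·x₀ + b·y₀ + c·z₀.
d = 0·(-1) + 0·(-1) + 1·3
  = 0 + 0 + 3
  = 3
Equation: z = 3

z = 3


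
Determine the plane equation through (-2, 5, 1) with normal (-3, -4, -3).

The plane through P with normal n = (a, b, c) satisfies n·(r - P) = 0,
i.e. ax + by + cz = a·x₀ + b·y₀ + c·z₀.
d = (-3)·(-2) + (-4)·5 + (-3)·1
  = 6 - 20 - 3
  = -17
Equation: -3x - 4y - 3z = -17

-3x - 4y - 3z = -17


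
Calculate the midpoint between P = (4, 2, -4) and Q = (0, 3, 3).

M = ((x₁+x₂)/2, (y₁+y₂)/2, (z₁+z₂)/2)
  = ((4 + 0)/2, (2 + 3)/2, (-4 + 3)/2)
  = (4/2, 5/2, -1/2)
  = (2, 2.5, -0.5)

(2, 2.5, -0.5)


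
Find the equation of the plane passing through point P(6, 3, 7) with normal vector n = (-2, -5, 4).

The plane through P with normal n = (a, b, c) satisfies n·(r - P) = 0,
i.e. ax + by + cz = a·x₀ + b·y₀ + c·z₀.
d = (-2)·6 + (-5)·3 + 4·7
  = -12 - 15 + 28
  = 1
Equation: -2x - 5y + 4z = 1

-2x - 5y + 4z = 1


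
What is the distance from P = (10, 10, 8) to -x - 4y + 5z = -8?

distance = |a·x₀ + b·y₀ + c·z₀ - d| / √(a² + b² + c²)
  = |(-1)·10 + (-4)·10 + 5·8 - (-8)| / √((-1)² + (-4)² + 5²)
  = |-10 - 40 + 40 + 8| / √(1 + 16 + 25)
  = |-2| / √42
  = 2 / 6.481
  ≈ 0.3086

0.3086


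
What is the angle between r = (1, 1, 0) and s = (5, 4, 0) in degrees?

r·s = 1·5 + 1·4 + 0·0 = 5 + 4 + 0 = 9
|r| = √(1² + 1² + 0²) = √2 ≈ 1.414
|s| = √(5² + 4² + 0²) = √41 ≈ 6.403
cos θ = (r·s)/(|r||s|) = 9/(1.414·6.403) ≈ 0.9939
θ = arccos(0.9939) ≈ 6.34°

6.34°


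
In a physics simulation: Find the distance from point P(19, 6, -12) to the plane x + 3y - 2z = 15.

distance = |a·x₀ + b·y₀ + c·z₀ - d| / √(a² + b² + c²)
  = |1·19 + 3·6 + (-2)·(-12) - 15| / √(1² + 3² + (-2)²)
  = |19 + 18 + 24 - 15| / √(1 + 9 + 4)
  = |46| / √14
  = 46 / 3.742
  ≈ 12.29

12.29


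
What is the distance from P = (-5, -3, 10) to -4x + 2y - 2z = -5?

distance = |a·x₀ + b·y₀ + c·z₀ - d| / √(a² + b² + c²)
  = |(-4)·(-5) + 2·(-3) + (-2)·10 - (-5)| / √((-4)² + 2² + (-2)²)
  = |20 - 6 - 20 + 5| / √(16 + 4 + 4)
  = |-1| / √24
  = 1 / 4.899
  ≈ 0.2041

0.2041


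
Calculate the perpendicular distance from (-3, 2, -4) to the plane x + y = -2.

distance = |a·x₀ + b·y₀ + c·z₀ - d| / √(a² + b² + c²)
  = |1·(-3) + 1·2 + 0·(-4) - (-2)| / √(1² + 1² + 0²)
  = |-3 + 2 + 0 + 2| / √(1 + 1 + 0)
  = |1| / √2
  = 1 / 1.414
  ≈ 0.7071

0.7071


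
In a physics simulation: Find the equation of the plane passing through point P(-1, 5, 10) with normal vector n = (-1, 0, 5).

The plane through P with normal n = (a, b, c) satisfies n·(r - P) = 0,
i.e. ax + by + cz = a·x₀ + b·y₀ + c·z₀.
d = (-1)·(-1) + 0·5 + 5·10
  = 1 + 0 + 50
  = 51
Equation: -x + 5z = 51

-x + 5z = 51


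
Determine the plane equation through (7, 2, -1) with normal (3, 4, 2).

The plane through P with normal n = (a, b, c) satisfies n·(r - P) = 0,
i.e. ax + by + cz = a·x₀ + b·y₀ + c·z₀.
d = 3·7 + 4·2 + 2·(-1)
  = 21 + 8 - 2
  = 27
Equation: 3x + 4y + 2z = 27

3x + 4y + 2z = 27


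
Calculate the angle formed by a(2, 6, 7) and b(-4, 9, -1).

a·b = 2·(-4) + 6·9 + 7·(-1) = -8 + 54 - 7 = 39
|a| = √(2² + 6² + 7²) = √89 ≈ 9.434
|b| = √((-4)² + 9² + (-1)²) = √98 ≈ 9.899
cos θ = (a·b)/(|a||b|) = 39/(9.434·9.899) ≈ 0.4176
θ = arccos(0.4176) ≈ 65.32°

65.32°


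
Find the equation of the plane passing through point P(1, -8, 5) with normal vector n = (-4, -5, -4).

The plane through P with normal n = (a, b, c) satisfies n·(r - P) = 0,
i.e. ax + by + cz = a·x₀ + b·y₀ + c·z₀.
d = (-4)·1 + (-5)·(-8) + (-4)·5
  = -4 + 40 - 20
  = 16
Equation: -4x - 5y - 4z = 16

-4x - 5y - 4z = 16


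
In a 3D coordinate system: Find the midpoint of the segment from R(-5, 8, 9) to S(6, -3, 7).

M = ((x₁+x₂)/2, (y₁+y₂)/2, (z₁+z₂)/2)
  = ((-5 + 6)/2, (8 - 3)/2, (9 + 7)/2)
  = (1/2, 5/2, 16/2)
  = (0.5, 2.5, 8)

(0.5, 2.5, 8)


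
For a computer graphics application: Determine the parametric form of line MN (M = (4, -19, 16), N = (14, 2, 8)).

Direction vector d = N - M = (14 - 4, 2 + 19, 8 - 16) = (10, 21, -8)
Parametric form r = M + t·d:
x = 4 + 10t, y = -19 + 21t, z = 16 - 8t

x = 4 + 10t, y = -19 + 21t, z = 16 - 8t


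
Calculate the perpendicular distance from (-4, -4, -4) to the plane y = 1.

distance = |a·x₀ + b·y₀ + c·z₀ - d| / √(a² + b² + c²)
  = |0·(-4) + 1·(-4) + 0·(-4) - 1| / √(0² + 1² + 0²)
  = |0 - 4 + 0 - 1| / √(0 + 1 + 0)
  = |-5| / √1
  = 5 / 1
  ≈ 5

5


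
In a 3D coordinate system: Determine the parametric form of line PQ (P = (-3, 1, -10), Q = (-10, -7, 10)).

Direction vector d = Q - P = (-10 + 3, -7 - 1, 10 + 10) = (-7, -8, 20)
Parametric form r = P + t·d:
x = -3 - 7t, y = 1 - 8t, z = -10 + 20t

x = -3 - 7t, y = 1 - 8t, z = -10 + 20t


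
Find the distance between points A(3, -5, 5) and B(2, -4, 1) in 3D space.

d = √[(x₂-x₁)² + (y₂-y₁)² + (z₂-z₁)²]
  = √[(-1)² + 1² + (-4)²]
  = √[1 + 1 + 16]
  = √18
  ≈ 4.243

4.243


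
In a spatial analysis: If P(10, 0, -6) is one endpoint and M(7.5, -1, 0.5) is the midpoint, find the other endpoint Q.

Q = 2M - P
  = (2·7.5 - 10, 2·(-1) - 0, 2·0.5 - (-6))
  = (15 - 10, -2 + 0, 1 + 6)
  = (5, -2, 7)

(5, -2, 7)


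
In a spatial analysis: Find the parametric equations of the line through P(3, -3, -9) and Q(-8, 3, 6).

Direction vector d = Q - P = (-8 - 3, 3 + 3, 6 + 9) = (-11, 6, 15)
Parametric form r = P + t·d:
x = 3 - 11t, y = -3 + 6t, z = -9 + 15t

x = 3 - 11t, y = -3 + 6t, z = -9 + 15t


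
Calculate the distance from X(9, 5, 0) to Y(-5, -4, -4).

d = √[(x₂-x₁)² + (y₂-y₁)² + (z₂-z₁)²]
  = √[(-14)² + (-9)² + (-4)²]
  = √[196 + 81 + 16]
  = √293
  ≈ 17.12

17.12


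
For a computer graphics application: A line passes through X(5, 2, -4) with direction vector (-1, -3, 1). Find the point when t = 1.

P(t) = X + t·d
  = (5 + (-1)·1, 2 + (-3)·1, -4 + 1·1)
  = (5 - 1, 2 - 3, -4 + 1)
  = (4, -1, -3)

(4, -1, -3)


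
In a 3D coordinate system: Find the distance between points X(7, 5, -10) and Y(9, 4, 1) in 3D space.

d = √[(x₂-x₁)² + (y₂-y₁)² + (z₂-z₁)²]
  = √[2² + (-1)² + 11²]
  = √[4 + 1 + 121]
  = √126
  ≈ 11.22

11.22


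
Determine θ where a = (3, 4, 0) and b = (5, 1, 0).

a·b = 3·5 + 4·1 + 0·0 = 15 + 4 + 0 = 19
|a| = √(3² + 4² + 0²) = √25 ≈ 5
|b| = √(5² + 1² + 0²) = √26 ≈ 5.099
cos θ = (a·b)/(|a||b|) = 19/(5·5.099) ≈ 0.7452
θ = arccos(0.7452) ≈ 41.82°

41.82°


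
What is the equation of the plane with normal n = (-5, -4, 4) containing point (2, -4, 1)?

The plane through P with normal n = (a, b, c) satisfies n·(r - P) = 0,
i.e. ax + by + cz = a·x₀ + b·y₀ + c·z₀.
d = (-5)·2 + (-4)·(-4) + 4·1
  = -10 + 16 + 4
  = 10
Equation: -5x - 4y + 4z = 10

-5x - 4y + 4z = 10


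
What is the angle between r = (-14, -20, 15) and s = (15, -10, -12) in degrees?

r·s = (-14)·15 + (-20)·(-10) + 15·(-12) = -210 + 200 - 180 = -190
|r| = √((-14)² + (-20)² + 15²) = √821 ≈ 28.65
|s| = √(15² + (-10)² + (-12)²) = √469 ≈ 21.66
cos θ = (r·s)/(|r||s|) = -190/(28.65·21.66) ≈ -0.3062
θ = arccos(-0.3062) ≈ 107.8°

107.8°


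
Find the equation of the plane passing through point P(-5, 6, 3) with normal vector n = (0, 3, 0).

The plane through P with normal n = (a, b, c) satisfies n·(r - P) = 0,
i.e. ax + by + cz = a·x₀ + b·y₀ + c·z₀.
d = 0·(-5) + 3·6 + 0·3
  = 0 + 18 + 0
  = 18
Equation: 3y = 18

3y = 18


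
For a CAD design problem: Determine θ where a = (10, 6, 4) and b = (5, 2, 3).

a·b = 10·5 + 6·2 + 4·3 = 50 + 12 + 12 = 74
|a| = √(10² + 6² + 4²) = √152 ≈ 12.33
|b| = √(5² + 2² + 3²) = √38 ≈ 6.164
cos θ = (a·b)/(|a||b|) = 74/(12.33·6.164) ≈ 0.9737
θ = arccos(0.9737) ≈ 13.17°

13.17°


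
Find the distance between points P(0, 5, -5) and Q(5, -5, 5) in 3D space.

d = √[(x₂-x₁)² + (y₂-y₁)² + (z₂-z₁)²]
  = √[5² + (-10)² + 10²]
  = √[25 + 100 + 100]
  = √225
  ≈ 15

15


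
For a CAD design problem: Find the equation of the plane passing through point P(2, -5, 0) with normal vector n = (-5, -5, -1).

The plane through P with normal n = (a, b, c) satisfies n·(r - P) = 0,
i.e. ax + by + cz = a·x₀ + b·y₀ + c·z₀.
d = (-5)·2 + (-5)·(-5) + (-1)·0
  = -10 + 25 + 0
  = 15
Equation: -5x - 5y - z = 15

-5x - 5y - z = 15


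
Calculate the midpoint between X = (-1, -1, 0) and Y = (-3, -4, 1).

M = ((x₁+x₂)/2, (y₁+y₂)/2, (z₁+z₂)/2)
  = ((-1 - 3)/2, (-1 - 4)/2, (0 + 1)/2)
  = (-4/2, -5/2, 1/2)
  = (-2, -2.5, 0.5)

(-2, -2.5, 0.5)


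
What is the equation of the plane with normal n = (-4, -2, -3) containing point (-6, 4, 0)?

The plane through P with normal n = (a, b, c) satisfies n·(r - P) = 0,
i.e. ax + by + cz = a·x₀ + b·y₀ + c·z₀.
d = (-4)·(-6) + (-2)·4 + (-3)·0
  = 24 - 8 + 0
  = 16
Equation: -4x - 2y - 3z = 16

-4x - 2y - 3z = 16


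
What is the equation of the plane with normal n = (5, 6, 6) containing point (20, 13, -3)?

The plane through P with normal n = (a, b, c) satisfies n·(r - P) = 0,
i.e. ax + by + cz = a·x₀ + b·y₀ + c·z₀.
d = 5·20 + 6·13 + 6·(-3)
  = 100 + 78 - 18
  = 160
Equation: 5x + 6y + 6z = 160

5x + 6y + 6z = 160


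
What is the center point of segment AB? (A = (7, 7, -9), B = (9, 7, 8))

M = ((x₁+x₂)/2, (y₁+y₂)/2, (z₁+z₂)/2)
  = ((7 + 9)/2, (7 + 7)/2, (-9 + 8)/2)
  = (16/2, 14/2, -1/2)
  = (8, 7, -0.5)

(8, 7, -0.5)


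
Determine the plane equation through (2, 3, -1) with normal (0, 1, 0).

The plane through P with normal n = (a, b, c) satisfies n·(r - P) = 0,
i.e. ax + by + cz = a·x₀ + b·y₀ + c·z₀.
d = 0·2 + 1·3 + 0·(-1)
  = 0 + 3 + 0
  = 3
Equation: y = 3

y = 3


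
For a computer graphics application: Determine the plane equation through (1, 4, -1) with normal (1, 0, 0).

The plane through P with normal n = (a, b, c) satisfies n·(r - P) = 0,
i.e. ax + by + cz = a·x₀ + b·y₀ + c·z₀.
d = 1·1 + 0·4 + 0·(-1)
  = 1 + 0 + 0
  = 1
Equation: x = 1

x = 1


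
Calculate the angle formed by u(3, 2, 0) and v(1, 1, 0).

u·v = 3·1 + 2·1 + 0·0 = 3 + 2 + 0 = 5
|u| = √(3² + 2² + 0²) = √13 ≈ 3.606
|v| = √(1² + 1² + 0²) = √2 ≈ 1.414
cos θ = (u·v)/(|u||v|) = 5/(3.606·1.414) ≈ 0.9806
θ = arccos(0.9806) ≈ 11.31°

11.31°


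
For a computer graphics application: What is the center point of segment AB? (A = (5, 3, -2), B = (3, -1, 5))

M = ((x₁+x₂)/2, (y₁+y₂)/2, (z₁+z₂)/2)
  = ((5 + 3)/2, (3 - 1)/2, (-2 + 5)/2)
  = (8/2, 2/2, 3/2)
  = (4, 1, 1.5)

(4, 1, 1.5)


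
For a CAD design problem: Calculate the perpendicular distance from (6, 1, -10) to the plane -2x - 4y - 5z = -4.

distance = |a·x₀ + b·y₀ + c·z₀ - d| / √(a² + b² + c²)
  = |(-2)·6 + (-4)·1 + (-5)·(-10) - (-4)| / √((-2)² + (-4)² + (-5)²)
  = |-12 - 4 + 50 + 4| / √(4 + 16 + 25)
  = |38| / √45
  = 38 / 6.708
  ≈ 5.665

5.665


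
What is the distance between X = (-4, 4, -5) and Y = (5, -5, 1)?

d = √[(x₂-x₁)² + (y₂-y₁)² + (z₂-z₁)²]
  = √[9² + (-9)² + 6²]
  = √[81 + 81 + 36]
  = √198
  ≈ 14.07

14.07


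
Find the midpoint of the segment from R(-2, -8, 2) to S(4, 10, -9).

M = ((x₁+x₂)/2, (y₁+y₂)/2, (z₁+z₂)/2)
  = ((-2 + 4)/2, (-8 + 10)/2, (2 - 9)/2)
  = (2/2, 2/2, -7/2)
  = (1, 1, -3.5)

(1, 1, -3.5)


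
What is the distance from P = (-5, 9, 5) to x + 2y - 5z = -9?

distance = |a·x₀ + b·y₀ + c·z₀ - d| / √(a² + b² + c²)
  = |1·(-5) + 2·9 + (-5)·5 - (-9)| / √(1² + 2² + (-5)²)
  = |-5 + 18 - 25 + 9| / √(1 + 4 + 25)
  = |-3| / √30
  = 3 / 5.477
  ≈ 0.5477

0.5477


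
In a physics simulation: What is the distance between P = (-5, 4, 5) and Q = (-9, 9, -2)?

d = √[(x₂-x₁)² + (y₂-y₁)² + (z₂-z₁)²]
  = √[(-4)² + 5² + (-7)²]
  = √[16 + 25 + 49]
  = √90
  ≈ 9.487

9.487


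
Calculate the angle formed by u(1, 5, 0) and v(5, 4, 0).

u·v = 1·5 + 5·4 + 0·0 = 5 + 20 + 0 = 25
|u| = √(1² + 5² + 0²) = √26 ≈ 5.099
|v| = √(5² + 4² + 0²) = √41 ≈ 6.403
cos θ = (u·v)/(|u||v|) = 25/(5.099·6.403) ≈ 0.7657
θ = arccos(0.7657) ≈ 40.03°

40.03°


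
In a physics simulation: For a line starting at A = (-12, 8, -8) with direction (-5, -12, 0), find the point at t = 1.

P(t) = A + t·d
  = (-12 + (-5)·1, 8 + (-12)·1, -8 + 0·1)
  = (-12 - 5, 8 - 12, -8 + 0)
  = (-17, -4, -8)

(-17, -4, -8)


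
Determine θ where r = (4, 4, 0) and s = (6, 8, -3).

r·s = 4·6 + 4·8 + 0·(-3) = 24 + 32 + 0 = 56
|r| = √(4² + 4² + 0²) = √32 ≈ 5.657
|s| = √(6² + 8² + (-3)²) = √109 ≈ 10.44
cos θ = (r·s)/(|r||s|) = 56/(5.657·10.44) ≈ 0.9482
θ = arccos(0.9482) ≈ 18.52°

18.52°


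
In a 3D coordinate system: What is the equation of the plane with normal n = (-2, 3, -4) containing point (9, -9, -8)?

The plane through P with normal n = (a, b, c) satisfies n·(r - P) = 0,
i.e. ax + by + cz = a·x₀ + b·y₀ + c·z₀.
d = (-2)·9 + 3·(-9) + (-4)·(-8)
  = -18 - 27 + 32
  = -13
Equation: -2x + 3y - 4z = -13

-2x + 3y - 4z = -13


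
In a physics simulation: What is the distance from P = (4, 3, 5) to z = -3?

distance = |a·x₀ + b·y₀ + c·z₀ - d| / √(a² + b² + c²)
  = |0·4 + 0·3 + 1·5 - (-3)| / √(0² + 0² + 1²)
  = |0 + 0 + 5 + 3| / √(0 + 0 + 1)
  = |8| / √1
  = 8 / 1
  ≈ 8

8


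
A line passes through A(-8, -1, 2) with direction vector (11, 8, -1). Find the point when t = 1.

P(t) = A + t·d
  = (-8 + 11·1, -1 + 8·1, 2 + (-1)·1)
  = (-8 + 11, -1 + 8, 2 - 1)
  = (3, 7, 1)

(3, 7, 1)


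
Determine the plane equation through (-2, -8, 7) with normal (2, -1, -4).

The plane through P with normal n = (a, b, c) satisfies n·(r - P) = 0,
i.e. ax + by + cz = a·x₀ + b·y₀ + c·z₀.
d = 2·(-2) + (-1)·(-8) + (-4)·7
  = -4 + 8 - 28
  = -24
Equation: 2x - y - 4z = -24

2x - y - 4z = -24


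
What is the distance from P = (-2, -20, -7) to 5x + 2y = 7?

distance = |a·x₀ + b·y₀ + c·z₀ - d| / √(a² + b² + c²)
  = |5·(-2) + 2·(-20) + 0·(-7) - 7| / √(5² + 2² + 0²)
  = |-10 - 40 + 0 - 7| / √(25 + 4 + 0)
  = |-57| / √29
  = 57 / 5.385
  ≈ 10.58

10.58


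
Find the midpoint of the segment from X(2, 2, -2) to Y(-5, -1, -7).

M = ((x₁+x₂)/2, (y₁+y₂)/2, (z₁+z₂)/2)
  = ((2 - 5)/2, (2 - 1)/2, (-2 - 7)/2)
  = (-3/2, 1/2, -9/2)
  = (-1.5, 0.5, -4.5)

(-1.5, 0.5, -4.5)


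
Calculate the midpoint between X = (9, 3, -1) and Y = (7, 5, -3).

M = ((x₁+x₂)/2, (y₁+y₂)/2, (z₁+z₂)/2)
  = ((9 + 7)/2, (3 + 5)/2, (-1 - 3)/2)
  = (16/2, 8/2, -4/2)
  = (8, 4, -2)

(8, 4, -2)


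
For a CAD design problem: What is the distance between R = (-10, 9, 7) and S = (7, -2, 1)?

d = √[(x₂-x₁)² + (y₂-y₁)² + (z₂-z₁)²]
  = √[17² + (-11)² + (-6)²]
  = √[289 + 121 + 36]
  = √446
  ≈ 21.12

21.12


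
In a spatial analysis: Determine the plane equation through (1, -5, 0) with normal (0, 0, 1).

The plane through P with normal n = (a, b, c) satisfies n·(r - P) = 0,
i.e. ax + by + cz = a·x₀ + b·y₀ + c·z₀.
d = 0·1 + 0·(-5) + 1·0
  = 0 + 0 + 0
  = 0
Equation: z = 0

z = 0


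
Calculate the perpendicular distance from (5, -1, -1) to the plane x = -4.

distance = |a·x₀ + b·y₀ + c·z₀ - d| / √(a² + b² + c²)
  = |1·5 + 0·(-1) + 0·(-1) - (-4)| / √(1² + 0² + 0²)
  = |5 + 0 + 0 + 4| / √(1 + 0 + 0)
  = |9| / √1
  = 9 / 1
  ≈ 9

9


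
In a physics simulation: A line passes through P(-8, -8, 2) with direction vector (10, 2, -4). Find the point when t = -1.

P(t) = P + t·d
  = (-8 + 10·(-1), -8 + 2·(-1), 2 + (-4)·(-1))
  = (-8 - 10, -8 - 2, 2 + 4)
  = (-18, -10, 6)

(-18, -10, 6)


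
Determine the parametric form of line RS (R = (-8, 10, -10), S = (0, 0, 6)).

Direction vector d = S - R = (0 + 8, 0 - 10, 6 + 10) = (8, -10, 16)
Parametric form r = R + t·d:
x = -8 + 8t, y = 10 - 10t, z = -10 + 16t

x = -8 + 8t, y = 10 - 10t, z = -10 + 16t


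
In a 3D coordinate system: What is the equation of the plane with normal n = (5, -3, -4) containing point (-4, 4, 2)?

The plane through P with normal n = (a, b, c) satisfies n·(r - P) = 0,
i.e. ax + by + cz = a·x₀ + b·y₀ + c·z₀.
d = 5·(-4) + (-3)·4 + (-4)·2
  = -20 - 12 - 8
  = -40
Equation: 5x - 3y - 4z = -40

5x - 3y - 4z = -40


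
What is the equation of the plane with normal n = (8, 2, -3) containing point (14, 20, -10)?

The plane through P with normal n = (a, b, c) satisfies n·(r - P) = 0,
i.e. ax + by + cz = a·x₀ + b·y₀ + c·z₀.
d = 8·14 + 2·20 + (-3)·(-10)
  = 112 + 40 + 30
  = 182
Equation: 8x + 2y - 3z = 182

8x + 2y - 3z = 182


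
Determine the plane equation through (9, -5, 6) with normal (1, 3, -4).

The plane through P with normal n = (a, b, c) satisfies n·(r - P) = 0,
i.e. ax + by + cz = a·x₀ + b·y₀ + c·z₀.
d = 1·9 + 3·(-5) + (-4)·6
  = 9 - 15 - 24
  = -30
Equation: x + 3y - 4z = -30

x + 3y - 4z = -30


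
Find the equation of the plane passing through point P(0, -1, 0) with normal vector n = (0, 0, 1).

The plane through P with normal n = (a, b, c) satisfies n·(r - P) = 0,
i.e. ax + by + cz = a·x₀ + b·y₀ + c·z₀.
d = 0·0 + 0·(-1) + 1·0
  = 0 + 0 + 0
  = 0
Equation: z = 0

z = 0


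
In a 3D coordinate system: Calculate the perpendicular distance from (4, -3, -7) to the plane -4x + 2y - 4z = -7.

distance = |a·x₀ + b·y₀ + c·z₀ - d| / √(a² + b² + c²)
  = |(-4)·4 + 2·(-3) + (-4)·(-7) - (-7)| / √((-4)² + 2² + (-4)²)
  = |-16 - 6 + 28 + 7| / √(16 + 4 + 16)
  = |13| / √36
  = 13 / 6
  ≈ 2.167

2.167


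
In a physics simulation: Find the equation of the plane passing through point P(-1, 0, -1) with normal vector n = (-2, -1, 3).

The plane through P with normal n = (a, b, c) satisfies n·(r - P) = 0,
i.e. ax + by + cz = a·x₀ + b·y₀ + c·z₀.
d = (-2)·(-1) + (-1)·0 + 3·(-1)
  = 2 + 0 - 3
  = -1
Equation: -2x - y + 3z = -1

-2x - y + 3z = -1


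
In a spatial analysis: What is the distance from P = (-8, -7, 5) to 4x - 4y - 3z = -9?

distance = |a·x₀ + b·y₀ + c·z₀ - d| / √(a² + b² + c²)
  = |4·(-8) + (-4)·(-7) + (-3)·5 - (-9)| / √(4² + (-4)² + (-3)²)
  = |-32 + 28 - 15 + 9| / √(16 + 16 + 9)
  = |-10| / √41
  = 10 / 6.403
  ≈ 1.562

1.562


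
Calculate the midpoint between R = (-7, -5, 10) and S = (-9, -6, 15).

M = ((x₁+x₂)/2, (y₁+y₂)/2, (z₁+z₂)/2)
  = ((-7 - 9)/2, (-5 - 6)/2, (10 + 15)/2)
  = (-16/2, -11/2, 25/2)
  = (-8, -5.5, 12.5)

(-8, -5.5, 12.5)


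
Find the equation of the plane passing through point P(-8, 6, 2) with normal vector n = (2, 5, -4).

The plane through P with normal n = (a, b, c) satisfies n·(r - P) = 0,
i.e. ax + by + cz = a·x₀ + b·y₀ + c·z₀.
d = 2·(-8) + 5·6 + (-4)·2
  = -16 + 30 - 8
  = 6
Equation: 2x + 5y - 4z = 6

2x + 5y - 4z = 6


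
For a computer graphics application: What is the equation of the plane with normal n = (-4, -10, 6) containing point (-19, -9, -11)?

The plane through P with normal n = (a, b, c) satisfies n·(r - P) = 0,
i.e. ax + by + cz = a·x₀ + b·y₀ + c·z₀.
d = (-4)·(-19) + (-10)·(-9) + 6·(-11)
  = 76 + 90 - 66
  = 100
Equation: -4x - 10y + 6z = 100

-4x - 10y + 6z = 100


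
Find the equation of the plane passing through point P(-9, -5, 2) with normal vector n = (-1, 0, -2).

The plane through P with normal n = (a, b, c) satisfies n·(r - P) = 0,
i.e. ax + by + cz = a·x₀ + b·y₀ + c·z₀.
d = (-1)·(-9) + 0·(-5) + (-2)·2
  = 9 + 0 - 4
  = 5
Equation: -x - 2z = 5

-x - 2z = 5


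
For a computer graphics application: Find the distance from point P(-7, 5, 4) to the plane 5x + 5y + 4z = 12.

distance = |a·x₀ + b·y₀ + c·z₀ - d| / √(a² + b² + c²)
  = |5·(-7) + 5·5 + 4·4 - 12| / √(5² + 5² + 4²)
  = |-35 + 25 + 16 - 12| / √(25 + 25 + 16)
  = |-6| / √66
  = 6 / 8.124
  ≈ 0.7385

0.7385


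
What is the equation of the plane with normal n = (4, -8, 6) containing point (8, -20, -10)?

The plane through P with normal n = (a, b, c) satisfies n·(r - P) = 0,
i.e. ax + by + cz = a·x₀ + b·y₀ + c·z₀.
d = 4·8 + (-8)·(-20) + 6·(-10)
  = 32 + 160 - 60
  = 132
Equation: 4x - 8y + 6z = 132

4x - 8y + 6z = 132


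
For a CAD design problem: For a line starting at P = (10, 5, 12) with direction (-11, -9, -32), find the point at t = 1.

P(t) = P + t·d
  = (10 + (-11)·1, 5 + (-9)·1, 12 + (-32)·1)
  = (10 - 11, 5 - 9, 12 - 32)
  = (-1, -4, -20)

(-1, -4, -20)


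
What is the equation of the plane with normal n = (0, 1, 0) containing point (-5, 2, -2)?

The plane through P with normal n = (a, b, c) satisfies n·(r - P) = 0,
i.e. ax + by + cz = a·x₀ + b·y₀ + c·z₀.
d = 0·(-5) + 1·2 + 0·(-2)
  = 0 + 2 + 0
  = 2
Equation: y = 2

y = 2


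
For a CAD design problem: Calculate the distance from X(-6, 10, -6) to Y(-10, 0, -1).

d = √[(x₂-x₁)² + (y₂-y₁)² + (z₂-z₁)²]
  = √[(-4)² + (-10)² + 5²]
  = √[16 + 100 + 25]
  = √141
  ≈ 11.87

11.87


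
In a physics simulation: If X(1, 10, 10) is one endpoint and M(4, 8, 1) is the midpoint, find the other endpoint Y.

Y = 2M - X
  = (2·4 - 1, 2·8 - 10, 2·1 - 10)
  = (8 - 1, 16 - 10, 2 - 10)
  = (7, 6, -8)

(7, 6, -8)


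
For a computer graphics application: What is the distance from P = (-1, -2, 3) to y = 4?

distance = |a·x₀ + b·y₀ + c·z₀ - d| / √(a² + b² + c²)
  = |0·(-1) + 1·(-2) + 0·3 - 4| / √(0² + 1² + 0²)
  = |0 - 2 + 0 - 4| / √(0 + 1 + 0)
  = |-6| / √1
  = 6 / 1
  ≈ 6

6


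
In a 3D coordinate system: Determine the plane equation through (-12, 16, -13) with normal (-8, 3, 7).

The plane through P with normal n = (a, b, c) satisfies n·(r - P) = 0,
i.e. ax + by + cz = a·x₀ + b·y₀ + c·z₀.
d = (-8)·(-12) + 3·16 + 7·(-13)
  = 96 + 48 - 91
  = 53
Equation: -8x + 3y + 7z = 53

-8x + 3y + 7z = 53


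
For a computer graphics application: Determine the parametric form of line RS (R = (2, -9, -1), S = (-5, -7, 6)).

Direction vector d = S - R = (-5 - 2, -7 + 9, 6 + 1) = (-7, 2, 7)
Parametric form r = R + t·d:
x = 2 - 7t, y = -9 + 2t, z = -1 + 7t

x = 2 - 7t, y = -9 + 2t, z = -1 + 7t


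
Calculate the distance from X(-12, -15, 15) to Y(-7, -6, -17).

d = √[(x₂-x₁)² + (y₂-y₁)² + (z₂-z₁)²]
  = √[5² + 9² + (-32)²]
  = √[25 + 81 + 1024]
  = √1130
  ≈ 33.62

33.62


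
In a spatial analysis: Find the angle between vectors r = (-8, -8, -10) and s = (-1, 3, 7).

r·s = (-8)·(-1) + (-8)·3 + (-10)·7 = 8 - 24 - 70 = -86
|r| = √((-8)² + (-8)² + (-10)²) = √228 ≈ 15.1
|s| = √((-1)² + 3² + 7²) = √59 ≈ 7.681
cos θ = (r·s)/(|r||s|) = -86/(15.1·7.681) ≈ -0.7415
θ = arccos(-0.7415) ≈ 137.9°

137.9°


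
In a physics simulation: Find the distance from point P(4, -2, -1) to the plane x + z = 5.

distance = |a·x₀ + b·y₀ + c·z₀ - d| / √(a² + b² + c²)
  = |1·4 + 0·(-2) + 1·(-1) - 5| / √(1² + 0² + 1²)
  = |4 + 0 - 1 - 5| / √(1 + 0 + 1)
  = |-2| / √2
  = 2 / 1.414
  ≈ 1.414

1.414


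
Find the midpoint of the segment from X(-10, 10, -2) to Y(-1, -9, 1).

M = ((x₁+x₂)/2, (y₁+y₂)/2, (z₁+z₂)/2)
  = ((-10 - 1)/2, (10 - 9)/2, (-2 + 1)/2)
  = (-11/2, 1/2, -1/2)
  = (-5.5, 0.5, -0.5)

(-5.5, 0.5, -0.5)


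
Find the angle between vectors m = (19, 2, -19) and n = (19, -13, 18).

m·n = 19·19 + 2·(-13) + (-19)·18 = 361 - 26 - 342 = -7
|m| = √(19² + 2² + (-19)²) = √726 ≈ 26.94
|n| = √(19² + (-13)² + 18²) = √854 ≈ 29.22
cos θ = (m·n)/(|m||n|) = -7/(26.94·29.22) ≈ -0.00889
θ = arccos(-0.00889) ≈ 90.51°

90.51°


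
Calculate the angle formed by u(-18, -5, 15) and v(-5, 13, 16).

u·v = (-18)·(-5) + (-5)·13 + 15·16 = 90 - 65 + 240 = 265
|u| = √((-18)² + (-5)² + 15²) = √574 ≈ 23.96
|v| = √((-5)² + 13² + 16²) = √450 ≈ 21.21
cos θ = (u·v)/(|u||v|) = 265/(23.96·21.21) ≈ 0.5214
θ = arccos(0.5214) ≈ 58.57°

58.57°
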